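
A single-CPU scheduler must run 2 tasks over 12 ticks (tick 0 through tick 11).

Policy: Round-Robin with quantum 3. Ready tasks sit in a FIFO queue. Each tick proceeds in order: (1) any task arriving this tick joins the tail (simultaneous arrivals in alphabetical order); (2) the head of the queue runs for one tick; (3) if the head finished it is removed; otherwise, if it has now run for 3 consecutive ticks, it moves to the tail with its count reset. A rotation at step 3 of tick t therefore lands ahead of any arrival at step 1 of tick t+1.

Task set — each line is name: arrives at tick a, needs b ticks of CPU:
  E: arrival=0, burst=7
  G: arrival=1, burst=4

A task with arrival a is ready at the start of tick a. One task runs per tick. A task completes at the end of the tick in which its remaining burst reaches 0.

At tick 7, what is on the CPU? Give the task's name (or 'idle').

t=0: queue=[E] q_used=0 → run E
t=1: queue=[E,G] q_used=1 → run E
t=2: queue=[E,G] q_used=2 → run E
t=3: queue=[G,E] q_used=0 → run G
t=4: queue=[G,E] q_used=1 → run G
t=5: queue=[G,E] q_used=2 → run G
t=6: queue=[E,G] q_used=0 → run E
t=7: queue=[E,G] q_used=1 → run E
t=8: queue=[E,G] q_used=2 → run E
t=9: queue=[G,E] q_used=0 → run G
t=10: queue=[E] q_used=0 → run E
t=11: (idle)

running at tick 7 = E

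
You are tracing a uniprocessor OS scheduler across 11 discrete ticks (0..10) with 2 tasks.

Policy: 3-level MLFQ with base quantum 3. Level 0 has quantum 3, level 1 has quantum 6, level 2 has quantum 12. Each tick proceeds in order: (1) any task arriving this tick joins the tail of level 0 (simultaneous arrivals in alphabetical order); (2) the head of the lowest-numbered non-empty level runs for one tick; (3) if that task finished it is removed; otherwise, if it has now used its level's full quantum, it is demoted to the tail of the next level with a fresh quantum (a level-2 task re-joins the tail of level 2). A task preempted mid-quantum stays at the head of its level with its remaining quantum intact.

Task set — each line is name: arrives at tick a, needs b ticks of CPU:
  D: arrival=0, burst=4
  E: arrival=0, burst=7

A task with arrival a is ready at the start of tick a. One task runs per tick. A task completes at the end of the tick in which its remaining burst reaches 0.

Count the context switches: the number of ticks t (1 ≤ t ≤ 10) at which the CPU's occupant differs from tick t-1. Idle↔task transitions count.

context switches = 3

t=0: L0/L1/L2 = DE/-/- → run D
t=1: L0/L1/L2 = DE/-/- → run D
t=2: L0/L1/L2 = DE/-/- → run D
t=3: L0/L1/L2 = E/D/- → run E
t=4: L0/L1/L2 = E/D/- → run E
t=5: L0/L1/L2 = E/D/- → run E
t=6: L0/L1/L2 = -/DE/- → run D
t=7: L0/L1/L2 = -/E/- → run E
t=8: L0/L1/L2 = -/E/- → run E
t=9: L0/L1/L2 = -/E/- → run E
t=10: L0/L1/L2 = -/E/- → run E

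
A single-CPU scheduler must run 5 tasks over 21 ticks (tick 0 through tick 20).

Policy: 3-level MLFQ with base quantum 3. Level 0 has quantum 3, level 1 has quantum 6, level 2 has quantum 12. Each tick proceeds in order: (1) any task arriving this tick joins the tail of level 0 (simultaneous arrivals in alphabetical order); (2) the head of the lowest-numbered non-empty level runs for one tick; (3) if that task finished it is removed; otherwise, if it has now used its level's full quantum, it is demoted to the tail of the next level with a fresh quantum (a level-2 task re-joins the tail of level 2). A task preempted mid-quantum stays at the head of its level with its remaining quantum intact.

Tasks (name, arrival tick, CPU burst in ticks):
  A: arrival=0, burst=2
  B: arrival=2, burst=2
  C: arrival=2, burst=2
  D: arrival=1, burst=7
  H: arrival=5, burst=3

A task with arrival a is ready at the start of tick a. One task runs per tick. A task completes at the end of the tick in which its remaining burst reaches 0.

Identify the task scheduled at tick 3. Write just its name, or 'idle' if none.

running at tick 3 = D

t=0: L0/L1/L2 = A/-/- → run A
t=1: L0/L1/L2 = AD/-/- → run A
t=2: L0/L1/L2 = DBC/-/- → run D
t=3: L0/L1/L2 = DBC/-/- → run D
t=4: L0/L1/L2 = DBC/-/- → run D
t=5: L0/L1/L2 = BCH/D/- → run B
t=6: L0/L1/L2 = BCH/D/- → run B
t=7: L0/L1/L2 = CH/D/- → run C
t=8: L0/L1/L2 = CH/D/- → run C
t=9: L0/L1/L2 = H/D/- → run H
t=10: L0/L1/L2 = H/D/- → run H
t=11: L0/L1/L2 = H/D/- → run H
t=12: L0/L1/L2 = -/D/- → run D
t=13: L0/L1/L2 = -/D/- → run D
t=14: L0/L1/L2 = -/D/- → run D
t=15: L0/L1/L2 = -/D/- → run D
t=16: (idle)
t=17: (idle)
t=18: (idle)
t=19: (idle)
t=20: (idle)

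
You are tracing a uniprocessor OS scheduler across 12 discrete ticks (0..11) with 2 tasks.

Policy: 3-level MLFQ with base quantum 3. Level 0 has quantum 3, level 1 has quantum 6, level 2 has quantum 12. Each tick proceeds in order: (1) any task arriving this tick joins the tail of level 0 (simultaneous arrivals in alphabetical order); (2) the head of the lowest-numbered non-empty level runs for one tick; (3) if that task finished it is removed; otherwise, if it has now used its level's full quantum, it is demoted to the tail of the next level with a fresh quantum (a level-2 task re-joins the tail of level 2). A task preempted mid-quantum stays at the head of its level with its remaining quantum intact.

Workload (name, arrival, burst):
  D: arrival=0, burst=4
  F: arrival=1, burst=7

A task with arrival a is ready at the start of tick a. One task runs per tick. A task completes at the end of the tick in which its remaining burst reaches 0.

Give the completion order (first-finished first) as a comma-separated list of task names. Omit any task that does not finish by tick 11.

t=0: L0/L1/L2 = D/-/- → run D
t=1: L0/L1/L2 = DF/-/- → run D
t=2: L0/L1/L2 = DF/-/- → run D
t=3: L0/L1/L2 = F/D/- → run F
t=4: L0/L1/L2 = F/D/- → run F
t=5: L0/L1/L2 = F/D/- → run F
t=6: L0/L1/L2 = -/DF/- → run D
t=7: L0/L1/L2 = -/F/- → run F
t=8: L0/L1/L2 = -/F/- → run F
t=9: L0/L1/L2 = -/F/- → run F
t=10: L0/L1/L2 = -/F/- → run F
t=11: (idle)

completion order = D, F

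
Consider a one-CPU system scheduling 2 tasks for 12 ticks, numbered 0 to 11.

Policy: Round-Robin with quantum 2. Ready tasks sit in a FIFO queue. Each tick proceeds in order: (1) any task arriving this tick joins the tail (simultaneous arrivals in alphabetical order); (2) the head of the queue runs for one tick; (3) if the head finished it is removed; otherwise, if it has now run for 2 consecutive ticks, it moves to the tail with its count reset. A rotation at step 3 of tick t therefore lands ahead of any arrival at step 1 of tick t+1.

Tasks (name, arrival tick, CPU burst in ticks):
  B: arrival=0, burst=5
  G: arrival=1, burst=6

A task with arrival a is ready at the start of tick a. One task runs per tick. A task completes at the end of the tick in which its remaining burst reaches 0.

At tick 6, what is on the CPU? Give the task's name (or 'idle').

t=0: queue=[B] q_used=0 → run B
t=1: queue=[B,G] q_used=1 → run B
t=2: queue=[G,B] q_used=0 → run G
t=3: queue=[G,B] q_used=1 → run G
t=4: queue=[B,G] q_used=0 → run B
t=5: queue=[B,G] q_used=1 → run B
t=6: queue=[G,B] q_used=0 → run G
t=7: queue=[G,B] q_used=1 → run G
t=8: queue=[B,G] q_used=0 → run B
t=9: queue=[G] q_used=0 → run G
t=10: queue=[G] q_used=1 → run G
t=11: (idle)

running at tick 6 = G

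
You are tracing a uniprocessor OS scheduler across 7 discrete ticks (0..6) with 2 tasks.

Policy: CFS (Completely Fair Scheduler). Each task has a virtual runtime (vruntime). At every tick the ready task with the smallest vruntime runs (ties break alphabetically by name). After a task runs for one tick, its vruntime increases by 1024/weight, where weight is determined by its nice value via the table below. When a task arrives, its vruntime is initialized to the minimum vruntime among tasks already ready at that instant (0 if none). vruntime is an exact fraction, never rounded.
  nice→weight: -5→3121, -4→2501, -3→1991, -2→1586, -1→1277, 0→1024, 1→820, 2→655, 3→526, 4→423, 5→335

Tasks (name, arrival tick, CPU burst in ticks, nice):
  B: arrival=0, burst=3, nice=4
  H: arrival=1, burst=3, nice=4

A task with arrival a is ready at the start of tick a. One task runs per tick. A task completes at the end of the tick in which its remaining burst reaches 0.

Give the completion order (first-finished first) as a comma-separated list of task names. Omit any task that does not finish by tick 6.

t=0: vr[B=0] → run B
t=1: vr[B=1024/423 H=1024/423] → run B
t=2: vr[B=2048/423 H=1024/423] → run H
t=3: vr[B=2048/423 H=2048/423] → run B
t=4: vr[H=2048/423] → run H
t=5: vr[H=1024/141] → run H
t=6: (idle)

completion order = B, H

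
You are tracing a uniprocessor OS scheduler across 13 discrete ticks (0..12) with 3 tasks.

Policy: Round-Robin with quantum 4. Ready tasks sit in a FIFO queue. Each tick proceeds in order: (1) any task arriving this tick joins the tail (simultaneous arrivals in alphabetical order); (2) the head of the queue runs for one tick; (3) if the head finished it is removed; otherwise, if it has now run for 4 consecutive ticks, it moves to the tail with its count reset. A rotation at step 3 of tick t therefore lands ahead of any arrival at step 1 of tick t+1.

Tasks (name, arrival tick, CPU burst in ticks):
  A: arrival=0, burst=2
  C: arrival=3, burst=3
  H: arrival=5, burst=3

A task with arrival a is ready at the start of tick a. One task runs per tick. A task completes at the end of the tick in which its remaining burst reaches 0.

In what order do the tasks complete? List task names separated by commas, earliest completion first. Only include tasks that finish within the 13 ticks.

completion order = A, C, H

t=0: queue=[A] q_used=0 → run A
t=1: queue=[A] q_used=1 → run A
t=2: (idle)
t=3: queue=[C] q_used=0 → run C
t=4: queue=[C] q_used=1 → run C
t=5: queue=[C,H] q_used=2 → run C
t=6: queue=[H] q_used=0 → run H
t=7: queue=[H] q_used=1 → run H
t=8: queue=[H] q_used=2 → run H
t=9: (idle)
t=10: (idle)
t=11: (idle)
t=12: (idle)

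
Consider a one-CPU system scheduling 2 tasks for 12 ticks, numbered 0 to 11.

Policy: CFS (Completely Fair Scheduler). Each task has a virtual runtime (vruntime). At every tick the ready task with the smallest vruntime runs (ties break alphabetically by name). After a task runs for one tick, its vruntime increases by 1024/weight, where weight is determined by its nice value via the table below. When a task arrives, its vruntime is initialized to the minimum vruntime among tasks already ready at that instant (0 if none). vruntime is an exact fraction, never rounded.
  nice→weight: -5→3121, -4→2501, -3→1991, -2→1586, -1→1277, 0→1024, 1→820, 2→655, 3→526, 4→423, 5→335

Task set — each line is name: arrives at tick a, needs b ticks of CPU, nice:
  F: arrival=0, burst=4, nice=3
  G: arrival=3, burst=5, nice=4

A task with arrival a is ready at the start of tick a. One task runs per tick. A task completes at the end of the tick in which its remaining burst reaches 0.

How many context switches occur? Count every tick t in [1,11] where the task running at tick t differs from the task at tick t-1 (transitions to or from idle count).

context switches = 2

t=0: vr[F=0] → run F
t=1: vr[F=512/263] → run F
t=2: vr[F=1024/263] → run F
t=3: vr[F=1536/263 G=1536/263] → run F
t=4: vr[G=1536/263] → run G
t=5: vr[G=919040/111249] → run G
t=6: vr[G=1188352/111249] → run G
t=7: vr[G=485888/37083] → run G
t=8: vr[G=1726976/111249] → run G
t=9: (idle)
t=10: (idle)
t=11: (idle)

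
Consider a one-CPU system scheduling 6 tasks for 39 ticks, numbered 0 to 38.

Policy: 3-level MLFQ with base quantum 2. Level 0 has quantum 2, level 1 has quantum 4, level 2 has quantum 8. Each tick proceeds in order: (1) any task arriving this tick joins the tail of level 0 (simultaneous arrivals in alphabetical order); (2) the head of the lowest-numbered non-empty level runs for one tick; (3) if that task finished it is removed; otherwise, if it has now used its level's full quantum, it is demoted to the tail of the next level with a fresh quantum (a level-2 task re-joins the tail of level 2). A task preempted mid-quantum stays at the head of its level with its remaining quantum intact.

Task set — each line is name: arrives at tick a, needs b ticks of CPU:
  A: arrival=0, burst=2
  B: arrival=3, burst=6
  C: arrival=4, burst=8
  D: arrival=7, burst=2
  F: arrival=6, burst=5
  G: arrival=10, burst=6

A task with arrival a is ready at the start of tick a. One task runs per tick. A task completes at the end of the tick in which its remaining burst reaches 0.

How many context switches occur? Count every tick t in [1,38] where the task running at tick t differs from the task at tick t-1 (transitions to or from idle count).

context switches = 12

t=0: L0/L1/L2 = A/-/- → run A
t=1: L0/L1/L2 = A/-/- → run A
t=2: (idle)
t=3: L0/L1/L2 = B/-/- → run B
t=4: L0/L1/L2 = BC/-/- → run B
t=5: L0/L1/L2 = C/B/- → run C
t=6: L0/L1/L2 = CF/B/- → run C
t=7: L0/L1/L2 = FD/BC/- → run F
t=8: L0/L1/L2 = FD/BC/- → run F
t=9: L0/L1/L2 = D/BCF/- → run D
t=10: L0/L1/L2 = DG/BCF/- → run D
t=11: L0/L1/L2 = G/BCF/- → run G
t=12: L0/L1/L2 = G/BCF/- → run G
t=13: L0/L1/L2 = -/BCFG/- → run B
t=14: L0/L1/L2 = -/BCFG/- → run B
t=15: L0/L1/L2 = -/BCFG/- → run B
t=16: L0/L1/L2 = -/BCFG/- → run B
t=17: L0/L1/L2 = -/CFG/- → run C
t=18: L0/L1/L2 = -/CFG/- → run C
t=19: L0/L1/L2 = -/CFG/- → run C
t=20: L0/L1/L2 = -/CFG/- → run C
t=21: L0/L1/L2 = -/FG/C → run F
t=22: L0/L1/L2 = -/FG/C → run F
t=23: L0/L1/L2 = -/FG/C → run F
t=24: L0/L1/L2 = -/G/C → run G
t=25: L0/L1/L2 = -/G/C → run G
t=26: L0/L1/L2 = -/G/C → run G
t=27: L0/L1/L2 = -/G/C → run G
t=28: L0/L1/L2 = -/-/C → run C
t=29: L0/L1/L2 = -/-/C → run C
t=30: (idle)
t=31: (idle)
t=32: (idle)
t=33: (idle)
t=34: (idle)
t=35: (idle)
t=36: (idle)
t=37: (idle)
t=38: (idle)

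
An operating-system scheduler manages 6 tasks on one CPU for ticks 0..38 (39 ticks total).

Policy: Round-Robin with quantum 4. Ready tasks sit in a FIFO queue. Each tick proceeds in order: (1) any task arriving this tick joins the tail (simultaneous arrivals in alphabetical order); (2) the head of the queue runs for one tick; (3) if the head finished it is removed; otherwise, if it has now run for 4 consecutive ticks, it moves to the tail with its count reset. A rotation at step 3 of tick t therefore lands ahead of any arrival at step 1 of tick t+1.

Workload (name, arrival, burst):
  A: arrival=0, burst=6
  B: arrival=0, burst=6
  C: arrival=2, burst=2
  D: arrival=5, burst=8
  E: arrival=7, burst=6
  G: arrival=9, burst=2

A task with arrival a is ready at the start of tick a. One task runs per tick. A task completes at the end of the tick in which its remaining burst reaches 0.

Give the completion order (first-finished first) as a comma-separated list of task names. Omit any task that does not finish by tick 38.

t=0: queue=[A,B] q_used=0 → run A
t=1: queue=[A,B] q_used=1 → run A
t=2: queue=[A,B,C] q_used=2 → run A
t=3: queue=[A,B,C] q_used=3 → run A
t=4: queue=[B,C,A] q_used=0 → run B
t=5: queue=[B,C,A,D] q_used=1 → run B
t=6: queue=[B,C,A,D] q_used=2 → run B
t=7: queue=[B,C,A,D,E] q_used=3 → run B
t=8: queue=[C,A,D,E,B] q_used=0 → run C
t=9: queue=[C,A,D,E,B,G] q_used=1 → run C
t=10: queue=[A,D,E,B,G] q_used=0 → run A
t=11: queue=[A,D,E,B,G] q_used=1 → run A
t=12: queue=[D,E,B,G] q_used=0 → run D
t=13: queue=[D,E,B,G] q_used=1 → run D
t=14: queue=[D,E,B,G] q_used=2 → run D
t=15: queue=[D,E,B,G] q_used=3 → run D
t=16: queue=[E,B,G,D] q_used=0 → run E
t=17: queue=[E,B,G,D] q_used=1 → run E
t=18: queue=[E,B,G,D] q_used=2 → run E
t=19: queue=[E,B,G,D] q_used=3 → run E
t=20: queue=[B,G,D,E] q_used=0 → run B
t=21: queue=[B,G,D,E] q_used=1 → run B
t=22: queue=[G,D,E] q_used=0 → run G
t=23: queue=[G,D,E] q_used=1 → run G
t=24: queue=[D,E] q_used=0 → run D
t=25: queue=[D,E] q_used=1 → run D
t=26: queue=[D,E] q_used=2 → run D
t=27: queue=[D,E] q_used=3 → run D
t=28: queue=[E] q_used=0 → run E
t=29: queue=[E] q_used=1 → run E
t=30: (idle)
t=31: (idle)
t=32: (idle)
t=33: (idle)
t=34: (idle)
t=35: (idle)
t=36: (idle)
t=37: (idle)
t=38: (idle)

completion order = C, A, B, G, D, E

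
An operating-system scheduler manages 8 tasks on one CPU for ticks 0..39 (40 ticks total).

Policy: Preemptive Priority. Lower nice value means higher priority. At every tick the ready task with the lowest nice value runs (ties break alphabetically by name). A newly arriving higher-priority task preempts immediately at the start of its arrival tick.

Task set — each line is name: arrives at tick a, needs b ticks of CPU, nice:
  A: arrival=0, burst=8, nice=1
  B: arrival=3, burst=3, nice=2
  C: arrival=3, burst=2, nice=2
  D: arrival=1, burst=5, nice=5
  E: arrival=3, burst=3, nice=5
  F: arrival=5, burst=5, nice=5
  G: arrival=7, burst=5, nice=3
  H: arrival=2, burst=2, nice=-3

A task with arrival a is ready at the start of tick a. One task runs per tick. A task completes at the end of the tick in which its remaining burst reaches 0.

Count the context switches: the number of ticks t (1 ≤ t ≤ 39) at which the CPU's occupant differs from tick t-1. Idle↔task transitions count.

t=0: ready={A} → run A
t=1: ready={A,D} → run A
t=2: ready={A,D,H} → run H
t=3: ready={A,B,C,D,E,H} → run H
t=4: ready={A,B,C,D,E} → run A
t=5: ready={A,B,C,D,E,F} → run A
t=6: ready={A,B,C,D,E,F} → run A
t=7: ready={A,B,C,D,E,F,G} → run A
t=8: ready={A,B,C,D,E,F,G} → run A
t=9: ready={A,B,C,D,E,F,G} → run A
t=10: ready={B,C,D,E,F,G} → run B
t=11: ready={B,C,D,E,F,G} → run B
t=12: ready={B,C,D,E,F,G} → run B
t=13: ready={C,D,E,F,G} → run C
t=14: ready={C,D,E,F,G} → run C
t=15: ready={D,E,F,G} → run G
t=16: ready={D,E,F,G} → run G
t=17: ready={D,E,F,G} → run G
t=18: ready={D,E,F,G} → run G
t=19: ready={D,E,F,G} → run G
t=20: ready={D,E,F} → run D
t=21: ready={D,E,F} → run D
t=22: ready={D,E,F} → run D
t=23: ready={D,E,F} → run D
t=24: ready={D,E,F} → run D
t=25: ready={E,F} → run E
t=26: ready={E,F} → run E
t=27: ready={E,F} → run E
t=28: ready={F} → run F
t=29: ready={F} → run F
t=30: ready={F} → run F
t=31: ready={F} → run F
t=32: ready={F} → run F
t=33: (idle)
t=34: (idle)
t=35: (idle)
t=36: (idle)
t=37: (idle)
t=38: (idle)
t=39: (idle)

context switches = 9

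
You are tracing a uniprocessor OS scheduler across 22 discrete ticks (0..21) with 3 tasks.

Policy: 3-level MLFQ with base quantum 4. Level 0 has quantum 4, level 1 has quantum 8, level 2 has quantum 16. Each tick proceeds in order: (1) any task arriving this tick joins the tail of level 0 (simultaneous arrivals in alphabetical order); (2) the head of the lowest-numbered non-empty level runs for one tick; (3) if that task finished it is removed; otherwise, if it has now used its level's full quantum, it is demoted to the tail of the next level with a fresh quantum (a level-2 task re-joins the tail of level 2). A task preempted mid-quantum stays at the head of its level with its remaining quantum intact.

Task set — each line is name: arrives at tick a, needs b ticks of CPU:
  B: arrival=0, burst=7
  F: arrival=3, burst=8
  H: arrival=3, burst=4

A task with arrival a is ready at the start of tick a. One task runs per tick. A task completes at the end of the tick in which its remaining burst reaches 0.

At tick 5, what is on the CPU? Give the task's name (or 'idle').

t=0: L0/L1/L2 = B/-/- → run B
t=1: L0/L1/L2 = B/-/- → run B
t=2: L0/L1/L2 = B/-/- → run B
t=3: L0/L1/L2 = BFH/-/- → run B
t=4: L0/L1/L2 = FH/B/- → run F
t=5: L0/L1/L2 = FH/B/- → run F
t=6: L0/L1/L2 = FH/B/- → run F
t=7: L0/L1/L2 = FH/B/- → run F
t=8: L0/L1/L2 = H/BF/- → run H
t=9: L0/L1/L2 = H/BF/- → run H
t=10: L0/L1/L2 = H/BF/- → run H
t=11: L0/L1/L2 = H/BF/- → run H
t=12: L0/L1/L2 = -/BF/- → run B
t=13: L0/L1/L2 = -/BF/- → run B
t=14: L0/L1/L2 = -/BF/- → run B
t=15: L0/L1/L2 = -/F/- → run F
t=16: L0/L1/L2 = -/F/- → run F
t=17: L0/L1/L2 = -/F/- → run F
t=18: L0/L1/L2 = -/F/- → run F
t=19: (idle)
t=20: (idle)
t=21: (idle)

running at tick 5 = F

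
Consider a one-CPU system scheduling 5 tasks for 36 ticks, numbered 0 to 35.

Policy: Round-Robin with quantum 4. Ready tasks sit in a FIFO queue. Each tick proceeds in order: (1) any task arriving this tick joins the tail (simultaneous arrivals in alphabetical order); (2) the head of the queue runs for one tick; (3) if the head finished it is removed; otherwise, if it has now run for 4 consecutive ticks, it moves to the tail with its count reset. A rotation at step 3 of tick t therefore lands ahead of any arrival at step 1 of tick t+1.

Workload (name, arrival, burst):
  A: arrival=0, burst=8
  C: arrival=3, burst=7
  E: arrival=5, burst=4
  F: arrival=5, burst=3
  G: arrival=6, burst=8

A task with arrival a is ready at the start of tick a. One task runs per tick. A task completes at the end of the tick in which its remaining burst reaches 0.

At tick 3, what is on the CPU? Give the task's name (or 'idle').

running at tick 3 = A

t=0: queue=[A] q_used=0 → run A
t=1: queue=[A] q_used=1 → run A
t=2: queue=[A] q_used=2 → run A
t=3: queue=[A,C] q_used=3 → run A
t=4: queue=[C,A] q_used=0 → run C
t=5: queue=[C,A,E,F] q_used=1 → run C
t=6: queue=[C,A,E,F,G] q_used=2 → run C
t=7: queue=[C,A,E,F,G] q_used=3 → run C
t=8: queue=[A,E,F,G,C] q_used=0 → run A
t=9: queue=[A,E,F,G,C] q_used=1 → run A
t=10: queue=[A,E,F,G,C] q_used=2 → run A
t=11: queue=[A,E,F,G,C] q_used=3 → run A
t=12: queue=[E,F,G,C] q_used=0 → run E
t=13: queue=[E,F,G,C] q_used=1 → run E
t=14: queue=[E,F,G,C] q_used=2 → run E
t=15: queue=[E,F,G,C] q_used=3 → run E
t=16: queue=[F,G,C] q_used=0 → run F
t=17: queue=[F,G,C] q_used=1 → run F
t=18: queue=[F,G,C] q_used=2 → run F
t=19: queue=[G,C] q_used=0 → run G
t=20: queue=[G,C] q_used=1 → run G
t=21: queue=[G,C] q_used=2 → run G
t=22: queue=[G,C] q_used=3 → run G
t=23: queue=[C,G] q_used=0 → run C
t=24: queue=[C,G] q_used=1 → run C
t=25: queue=[C,G] q_used=2 → run C
t=26: queue=[G] q_used=0 → run G
t=27: queue=[G] q_used=1 → run G
t=28: queue=[G] q_used=2 → run G
t=29: queue=[G] q_used=3 → run G
t=30: (idle)
t=31: (idle)
t=32: (idle)
t=33: (idle)
t=34: (idle)
t=35: (idle)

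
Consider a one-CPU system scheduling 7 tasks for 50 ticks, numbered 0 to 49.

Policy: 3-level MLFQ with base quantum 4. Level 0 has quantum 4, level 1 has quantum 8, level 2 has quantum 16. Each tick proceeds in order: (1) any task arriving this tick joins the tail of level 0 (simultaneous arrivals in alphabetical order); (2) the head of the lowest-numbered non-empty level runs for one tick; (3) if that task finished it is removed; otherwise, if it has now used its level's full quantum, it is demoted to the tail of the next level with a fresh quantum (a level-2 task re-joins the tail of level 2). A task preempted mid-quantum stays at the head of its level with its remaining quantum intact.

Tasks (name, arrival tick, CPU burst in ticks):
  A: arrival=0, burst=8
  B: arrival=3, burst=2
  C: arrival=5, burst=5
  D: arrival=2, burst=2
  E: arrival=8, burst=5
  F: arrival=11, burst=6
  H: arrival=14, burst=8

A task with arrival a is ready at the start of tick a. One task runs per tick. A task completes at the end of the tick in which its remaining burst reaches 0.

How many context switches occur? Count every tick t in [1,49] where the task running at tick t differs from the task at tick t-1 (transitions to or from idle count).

context switches = 12

t=0: L0/L1/L2 = A/-/- → run A
t=1: L0/L1/L2 = A/-/- → run A
t=2: L0/L1/L2 = AD/-/- → run A
t=3: L0/L1/L2 = ADB/-/- → run A
t=4: L0/L1/L2 = DB/A/- → run D
t=5: L0/L1/L2 = DBC/A/- → run D
t=6: L0/L1/L2 = BC/A/- → run B
t=7: L0/L1/L2 = BC/A/- → run B
t=8: L0/L1/L2 = CE/A/- → run C
t=9: L0/L1/L2 = CE/A/- → run C
t=10: L0/L1/L2 = CE/A/- → run C
t=11: L0/L1/L2 = CEF/A/- → run C
t=12: L0/L1/L2 = EF/AC/- → run E
t=13: L0/L1/L2 = EF/AC/- → run E
t=14: L0/L1/L2 = EFH/AC/- → run E
t=15: L0/L1/L2 = EFH/AC/- → run E
t=16: L0/L1/L2 = FH/ACE/- → run F
t=17: L0/L1/L2 = FH/ACE/- → run F
t=18: L0/L1/L2 = FH/ACE/- → run F
t=19: L0/L1/L2 = FH/ACE/- → run F
t=20: L0/L1/L2 = H/ACEF/- → run H
t=21: L0/L1/L2 = H/ACEF/- → run H
t=22: L0/L1/L2 = H/ACEF/- → run H
t=23: L0/L1/L2 = H/ACEF/- → run H
t=24: L0/L1/L2 = -/ACEFH/- → run A
t=25: L0/L1/L2 = -/ACEFH/- → run A
t=26: L0/L1/L2 = -/ACEFH/- → run A
t=27: L0/L1/L2 = -/ACEFH/- → run A
t=28: L0/L1/L2 = -/CEFH/- → run C
t=29: L0/L1/L2 = -/EFH/- → run E
t=30: L0/L1/L2 = -/FH/- → run F
t=31: L0/L1/L2 = -/FH/- → run F
t=32: L0/L1/L2 = -/H/- → run H
t=33: L0/L1/L2 = -/H/- → run H
t=34: L0/L1/L2 = -/H/- → run H
t=35: L0/L1/L2 = -/H/- → run H
t=36: (idle)
t=37: (idle)
t=38: (idle)
t=39: (idle)
t=40: (idle)
t=41: (idle)
t=42: (idle)
t=43: (idle)
t=44: (idle)
t=45: (idle)
t=46: (idle)
t=47: (idle)
t=48: (idle)
t=49: (idle)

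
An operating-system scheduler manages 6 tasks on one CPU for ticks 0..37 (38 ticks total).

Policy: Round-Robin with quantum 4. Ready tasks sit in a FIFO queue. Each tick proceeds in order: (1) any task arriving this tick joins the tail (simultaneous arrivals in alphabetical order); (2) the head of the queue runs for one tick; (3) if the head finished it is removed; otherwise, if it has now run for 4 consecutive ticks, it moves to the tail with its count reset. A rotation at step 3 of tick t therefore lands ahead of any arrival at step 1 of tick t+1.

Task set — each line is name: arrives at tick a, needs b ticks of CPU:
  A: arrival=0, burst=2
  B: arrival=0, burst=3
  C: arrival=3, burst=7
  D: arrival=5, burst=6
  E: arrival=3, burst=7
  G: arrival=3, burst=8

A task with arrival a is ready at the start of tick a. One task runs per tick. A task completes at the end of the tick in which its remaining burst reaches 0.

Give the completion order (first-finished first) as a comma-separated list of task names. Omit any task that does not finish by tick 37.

completion order = A, B, C, E, G, D

t=0: queue=[A,B] q_used=0 → run A
t=1: queue=[A,B] q_used=1 → run A
t=2: queue=[B] q_used=0 → run B
t=3: queue=[B,C,E,G] q_used=1 → run B
t=4: queue=[B,C,E,G] q_used=2 → run B
t=5: queue=[C,E,G,D] q_used=0 → run C
t=6: queue=[C,E,G,D] q_used=1 → run C
t=7: queue=[C,E,G,D] q_used=2 → run C
t=8: queue=[C,E,G,D] q_used=3 → run C
t=9: queue=[E,G,D,C] q_used=0 → run E
t=10: queue=[E,G,D,C] q_used=1 → run E
t=11: queue=[E,G,D,C] q_used=2 → run E
t=12: queue=[E,G,D,C] q_used=3 → run E
t=13: queue=[G,D,C,E] q_used=0 → run G
t=14: queue=[G,D,C,E] q_used=1 → run G
t=15: queue=[G,D,C,E] q_used=2 → run G
t=16: queue=[G,D,C,E] q_used=3 → run G
t=17: queue=[D,C,E,G] q_used=0 → run D
t=18: queue=[D,C,E,G] q_used=1 → run D
t=19: queue=[D,C,E,G] q_used=2 → run D
t=20: queue=[D,C,E,G] q_used=3 → run D
t=21: queue=[C,E,G,D] q_used=0 → run C
t=22: queue=[C,E,G,D] q_used=1 → run C
t=23: queue=[C,E,G,D] q_used=2 → run C
t=24: queue=[E,G,D] q_used=0 → run E
t=25: queue=[E,G,D] q_used=1 → run E
t=26: queue=[E,G,D] q_used=2 → run E
t=27: queue=[G,D] q_used=0 → run G
t=28: queue=[G,D] q_used=1 → run G
t=29: queue=[G,D] q_used=2 → run G
t=30: queue=[G,D] q_used=3 → run G
t=31: queue=[D] q_used=0 → run D
t=32: queue=[D] q_used=1 → run D
t=33: (idle)
t=34: (idle)
t=35: (idle)
t=36: (idle)
t=37: (idle)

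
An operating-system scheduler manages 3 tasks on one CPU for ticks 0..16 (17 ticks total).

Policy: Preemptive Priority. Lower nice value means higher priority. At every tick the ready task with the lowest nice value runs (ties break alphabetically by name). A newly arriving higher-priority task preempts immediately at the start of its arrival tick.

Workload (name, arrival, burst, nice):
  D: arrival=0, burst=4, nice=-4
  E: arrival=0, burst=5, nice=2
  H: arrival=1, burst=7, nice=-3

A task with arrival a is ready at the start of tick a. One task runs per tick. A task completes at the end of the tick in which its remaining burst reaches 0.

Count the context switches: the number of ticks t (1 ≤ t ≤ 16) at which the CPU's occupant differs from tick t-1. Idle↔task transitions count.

context switches = 3

t=0: ready={D,E} → run D
t=1: ready={D,E,H} → run D
t=2: ready={D,E,H} → run D
t=3: ready={D,E,H} → run D
t=4: ready={E,H} → run H
t=5: ready={E,H} → run H
t=6: ready={E,H} → run H
t=7: ready={E,H} → run H
t=8: ready={E,H} → run H
t=9: ready={E,H} → run H
t=10: ready={E,H} → run H
t=11: ready={E} → run E
t=12: ready={E} → run E
t=13: ready={E} → run E
t=14: ready={E} → run E
t=15: ready={E} → run E
t=16: (idle)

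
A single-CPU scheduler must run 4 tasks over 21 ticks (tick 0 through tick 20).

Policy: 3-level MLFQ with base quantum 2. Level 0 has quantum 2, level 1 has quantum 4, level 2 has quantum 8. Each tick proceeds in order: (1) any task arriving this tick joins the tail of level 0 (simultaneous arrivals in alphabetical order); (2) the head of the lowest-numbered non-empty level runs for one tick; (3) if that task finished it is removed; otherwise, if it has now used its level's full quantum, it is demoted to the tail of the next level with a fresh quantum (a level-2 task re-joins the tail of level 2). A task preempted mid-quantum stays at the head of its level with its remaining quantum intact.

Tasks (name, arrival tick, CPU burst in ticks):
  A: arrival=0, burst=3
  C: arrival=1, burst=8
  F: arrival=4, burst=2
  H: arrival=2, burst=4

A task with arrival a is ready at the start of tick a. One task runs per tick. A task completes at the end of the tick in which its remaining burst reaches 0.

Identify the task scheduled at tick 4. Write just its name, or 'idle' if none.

running at tick 4 = H

t=0: L0/L1/L2 = A/-/- → run A
t=1: L0/L1/L2 = AC/-/- → run A
t=2: L0/L1/L2 = CH/A/- → run C
t=3: L0/L1/L2 = CH/A/- → run C
t=4: L0/L1/L2 = HF/AC/- → run H
t=5: L0/L1/L2 = HF/AC/- → run H
t=6: L0/L1/L2 = F/ACH/- → run F
t=7: L0/L1/L2 = F/ACH/- → run F
t=8: L0/L1/L2 = -/ACH/- → run A
t=9: L0/L1/L2 = -/CH/- → run C
t=10: L0/L1/L2 = -/CH/- → run C
t=11: L0/L1/L2 = -/CH/- → run C
t=12: L0/L1/L2 = -/CH/- → run C
t=13: L0/L1/L2 = -/H/C → run H
t=14: L0/L1/L2 = -/H/C → run H
t=15: L0/L1/L2 = -/-/C → run C
t=16: L0/L1/L2 = -/-/C → run C
t=17: (idle)
t=18: (idle)
t=19: (idle)
t=20: (idle)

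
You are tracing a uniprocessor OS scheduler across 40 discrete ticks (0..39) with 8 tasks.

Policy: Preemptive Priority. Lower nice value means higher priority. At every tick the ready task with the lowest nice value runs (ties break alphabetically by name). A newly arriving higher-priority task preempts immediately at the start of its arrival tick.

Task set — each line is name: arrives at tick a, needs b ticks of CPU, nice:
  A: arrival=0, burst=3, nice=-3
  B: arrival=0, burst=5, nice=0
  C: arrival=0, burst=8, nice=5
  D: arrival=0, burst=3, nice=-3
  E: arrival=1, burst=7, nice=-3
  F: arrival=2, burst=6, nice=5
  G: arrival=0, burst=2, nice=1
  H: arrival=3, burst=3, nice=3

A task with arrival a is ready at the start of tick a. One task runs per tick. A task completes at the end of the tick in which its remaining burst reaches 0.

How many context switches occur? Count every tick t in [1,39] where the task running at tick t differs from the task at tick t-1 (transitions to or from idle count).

t=0: ready={A,B,C,D,G} → run A
t=1: ready={A,B,C,D,E,G} → run A
t=2: ready={A,B,C,D,E,F,G} → run A
t=3: ready={B,C,D,E,F,G,H} → run D
t=4: ready={B,C,D,E,F,G,H} → run D
t=5: ready={B,C,D,E,F,G,H} → run D
t=6: ready={B,C,E,F,G,H} → run E
t=7: ready={B,C,E,F,G,H} → run E
t=8: ready={B,C,E,F,G,H} → run E
t=9: ready={B,C,E,F,G,H} → run E
t=10: ready={B,C,E,F,G,H} → run E
t=11: ready={B,C,E,F,G,H} → run E
t=12: ready={B,C,E,F,G,H} → run E
t=13: ready={B,C,F,G,H} → run B
t=14: ready={B,C,F,G,H} → run B
t=15: ready={B,C,F,G,H} → run B
t=16: ready={B,C,F,G,H} → run B
t=17: ready={B,C,F,G,H} → run B
t=18: ready={C,F,G,H} → run G
t=19: ready={C,F,G,H} → run G
t=20: ready={C,F,H} → run H
t=21: ready={C,F,H} → run H
t=22: ready={C,F,H} → run H
t=23: ready={C,F} → run C
t=24: ready={C,F} → run C
t=25: ready={C,F} → run C
t=26: ready={C,F} → run C
t=27: ready={C,F} → run C
t=28: ready={C,F} → run C
t=29: ready={C,F} → run C
t=30: ready={C,F} → run C
t=31: ready={F} → run F
t=32: ready={F} → run F
t=33: ready={F} → run F
t=34: ready={F} → run F
t=35: ready={F} → run F
t=36: ready={F} → run F
t=37: (idle)
t=38: (idle)
t=39: (idle)

context switches = 8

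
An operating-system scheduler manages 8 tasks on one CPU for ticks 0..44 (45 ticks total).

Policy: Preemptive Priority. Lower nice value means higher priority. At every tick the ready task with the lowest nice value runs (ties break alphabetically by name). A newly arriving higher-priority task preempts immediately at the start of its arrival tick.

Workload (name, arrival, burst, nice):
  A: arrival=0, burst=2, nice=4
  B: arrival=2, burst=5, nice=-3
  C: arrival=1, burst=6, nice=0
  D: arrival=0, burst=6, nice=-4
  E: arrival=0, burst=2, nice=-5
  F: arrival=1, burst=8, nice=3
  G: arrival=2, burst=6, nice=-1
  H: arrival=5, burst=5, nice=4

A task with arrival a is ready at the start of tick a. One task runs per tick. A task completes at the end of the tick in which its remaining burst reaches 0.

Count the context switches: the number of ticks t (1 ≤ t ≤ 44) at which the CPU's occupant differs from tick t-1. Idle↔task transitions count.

context switches = 8

t=0: ready={A,D,E} → run E
t=1: ready={A,C,D,E,F} → run E
t=2: ready={A,B,C,D,F,G} → run D
t=3: ready={A,B,C,D,F,G} → run D
t=4: ready={A,B,C,D,F,G} → run D
t=5: ready={A,B,C,D,F,G,H} → run D
t=6: ready={A,B,C,D,F,G,H} → run D
t=7: ready={A,B,C,D,F,G,H} → run D
t=8: ready={A,B,C,F,G,H} → run B
t=9: ready={A,B,C,F,G,H} → run B
t=10: ready={A,B,C,F,G,H} → run B
t=11: ready={A,B,C,F,G,H} → run B
t=12: ready={A,B,C,F,G,H} → run B
t=13: ready={A,C,F,G,H} → run G
t=14: ready={A,C,F,G,H} → run G
t=15: ready={A,C,F,G,H} → run G
t=16: ready={A,C,F,G,H} → run G
t=17: ready={A,C,F,G,H} → run G
t=18: ready={A,C,F,G,H} → run G
t=19: ready={A,C,F,H} → run C
t=20: ready={A,C,F,H} → run C
t=21: ready={A,C,F,H} → run C
t=22: ready={A,C,F,H} → run C
t=23: ready={A,C,F,H} → run C
t=24: ready={A,C,F,H} → run C
t=25: ready={A,F,H} → run F
t=26: ready={A,F,H} → run F
t=27: ready={A,F,H} → run F
t=28: ready={A,F,H} → run F
t=29: ready={A,F,H} → run F
t=30: ready={A,F,H} → run F
t=31: ready={A,F,H} → run F
t=32: ready={A,F,H} → run F
t=33: ready={A,H} → run A
t=34: ready={A,H} → run A
t=35: ready={H} → run H
t=36: ready={H} → run H
t=37: ready={H} → run H
t=38: ready={H} → run H
t=39: ready={H} → run H
t=40: (idle)
t=41: (idle)
t=42: (idle)
t=43: (idle)
t=44: (idle)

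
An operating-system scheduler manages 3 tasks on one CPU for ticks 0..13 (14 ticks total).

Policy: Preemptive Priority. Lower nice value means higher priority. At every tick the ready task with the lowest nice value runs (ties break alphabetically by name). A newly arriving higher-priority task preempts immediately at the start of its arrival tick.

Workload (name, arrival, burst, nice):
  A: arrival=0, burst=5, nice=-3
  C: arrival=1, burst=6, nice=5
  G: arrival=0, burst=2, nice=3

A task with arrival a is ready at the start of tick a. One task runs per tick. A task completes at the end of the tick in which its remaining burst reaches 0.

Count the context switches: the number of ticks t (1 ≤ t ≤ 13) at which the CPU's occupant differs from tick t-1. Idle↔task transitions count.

context switches = 3

t=0: ready={A,G} → run A
t=1: ready={A,C,G} → run A
t=2: ready={A,C,G} → run A
t=3: ready={A,C,G} → run A
t=4: ready={A,C,G} → run A
t=5: ready={C,G} → run G
t=6: ready={C,G} → run G
t=7: ready={C} → run C
t=8: ready={C} → run C
t=9: ready={C} → run C
t=10: ready={C} → run C
t=11: ready={C} → run C
t=12: ready={C} → run C
t=13: (idle)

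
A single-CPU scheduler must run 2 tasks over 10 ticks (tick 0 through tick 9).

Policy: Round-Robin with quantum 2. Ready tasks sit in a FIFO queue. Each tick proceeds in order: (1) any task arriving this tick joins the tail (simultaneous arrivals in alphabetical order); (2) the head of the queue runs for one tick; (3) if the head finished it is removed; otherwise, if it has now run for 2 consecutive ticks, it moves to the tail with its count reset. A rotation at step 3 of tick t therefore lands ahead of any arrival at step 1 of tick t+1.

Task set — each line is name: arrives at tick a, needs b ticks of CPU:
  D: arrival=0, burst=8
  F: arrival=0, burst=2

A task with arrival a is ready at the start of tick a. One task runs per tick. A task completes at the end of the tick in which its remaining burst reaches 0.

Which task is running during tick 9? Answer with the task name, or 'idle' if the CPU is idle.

t=0: queue=[D,F] q_used=0 → run D
t=1: queue=[D,F] q_used=1 → run D
t=2: queue=[F,D] q_used=0 → run F
t=3: queue=[F,D] q_used=1 → run F
t=4: queue=[D] q_used=0 → run D
t=5: queue=[D] q_used=1 → run D
t=6: queue=[D] q_used=0 → run D
t=7: queue=[D] q_used=1 → run D
t=8: queue=[D] q_used=0 → run D
t=9: queue=[D] q_used=1 → run D

running at tick 9 = D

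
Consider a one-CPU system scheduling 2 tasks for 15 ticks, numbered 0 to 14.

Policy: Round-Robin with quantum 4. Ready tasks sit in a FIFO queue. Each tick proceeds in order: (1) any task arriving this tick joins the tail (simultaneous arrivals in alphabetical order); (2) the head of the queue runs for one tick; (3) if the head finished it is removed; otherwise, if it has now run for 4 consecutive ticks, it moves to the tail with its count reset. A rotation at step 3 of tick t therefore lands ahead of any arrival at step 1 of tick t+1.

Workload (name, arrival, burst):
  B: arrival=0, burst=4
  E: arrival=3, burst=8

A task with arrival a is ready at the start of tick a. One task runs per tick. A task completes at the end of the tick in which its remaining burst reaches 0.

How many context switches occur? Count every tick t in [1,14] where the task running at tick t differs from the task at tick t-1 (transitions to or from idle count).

t=0: queue=[B] q_used=0 → run B
t=1: queue=[B] q_used=1 → run B
t=2: queue=[B] q_used=2 → run B
t=3: queue=[B,E] q_used=3 → run B
t=4: queue=[E] q_used=0 → run E
t=5: queue=[E] q_used=1 → run E
t=6: queue=[E] q_used=2 → run E
t=7: queue=[E] q_used=3 → run E
t=8: queue=[E] q_used=0 → run E
t=9: queue=[E] q_used=1 → run E
t=10: queue=[E] q_used=2 → run E
t=11: queue=[E] q_used=3 → run E
t=12: (idle)
t=13: (idle)
t=14: (idle)

context switches = 2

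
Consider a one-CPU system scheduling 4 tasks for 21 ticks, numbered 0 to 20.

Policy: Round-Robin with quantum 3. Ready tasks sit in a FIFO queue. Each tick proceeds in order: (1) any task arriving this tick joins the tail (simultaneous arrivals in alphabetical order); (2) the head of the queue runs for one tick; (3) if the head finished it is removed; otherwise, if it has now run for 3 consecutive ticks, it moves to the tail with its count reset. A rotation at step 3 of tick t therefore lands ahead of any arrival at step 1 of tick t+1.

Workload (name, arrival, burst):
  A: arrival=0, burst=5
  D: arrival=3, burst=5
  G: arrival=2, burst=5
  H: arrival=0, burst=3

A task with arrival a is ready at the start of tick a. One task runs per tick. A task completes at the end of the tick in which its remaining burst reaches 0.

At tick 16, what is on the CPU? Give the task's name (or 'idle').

t=0: queue=[A,H] q_used=0 → run A
t=1: queue=[A,H] q_used=1 → run A
t=2: queue=[A,H,G] q_used=2 → run A
t=3: queue=[H,G,A,D] q_used=0 → run H
t=4: queue=[H,G,A,D] q_used=1 → run H
t=5: queue=[H,G,A,D] q_used=2 → run H
t=6: queue=[G,A,D] q_used=0 → run G
t=7: queue=[G,A,D] q_used=1 → run G
t=8: queue=[G,A,D] q_used=2 → run G
t=9: queue=[A,D,G] q_used=0 → run A
t=10: queue=[A,D,G] q_used=1 → run A
t=11: queue=[D,G] q_used=0 → run D
t=12: queue=[D,G] q_used=1 → run D
t=13: queue=[D,G] q_used=2 → run D
t=14: queue=[G,D] q_used=0 → run G
t=15: queue=[G,D] q_used=1 → run G
t=16: queue=[D] q_used=0 → run D
t=17: queue=[D] q_used=1 → run D
t=18: (idle)
t=19: (idle)
t=20: (idle)

running at tick 16 = D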